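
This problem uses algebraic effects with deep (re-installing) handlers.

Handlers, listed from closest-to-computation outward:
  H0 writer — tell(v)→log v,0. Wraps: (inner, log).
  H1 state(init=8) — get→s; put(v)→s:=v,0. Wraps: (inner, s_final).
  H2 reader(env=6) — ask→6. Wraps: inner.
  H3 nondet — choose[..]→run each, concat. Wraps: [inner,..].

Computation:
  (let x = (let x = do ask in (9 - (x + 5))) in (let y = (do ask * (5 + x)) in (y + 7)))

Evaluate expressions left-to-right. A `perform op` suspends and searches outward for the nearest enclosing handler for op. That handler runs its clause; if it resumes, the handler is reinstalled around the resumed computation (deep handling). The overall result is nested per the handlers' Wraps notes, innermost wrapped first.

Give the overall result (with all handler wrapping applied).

Working:
ask @ H2 ⇒ 6
ask @ H2 ⇒ 6
H0 returns (25, ())
H1 returns ((25, ()), 8)
H2 returns ((25, ()), 8)
H3 returns [((25, ()), 8)]
= [((25, ()), 8)]

Answer: [((25, ()), 8)]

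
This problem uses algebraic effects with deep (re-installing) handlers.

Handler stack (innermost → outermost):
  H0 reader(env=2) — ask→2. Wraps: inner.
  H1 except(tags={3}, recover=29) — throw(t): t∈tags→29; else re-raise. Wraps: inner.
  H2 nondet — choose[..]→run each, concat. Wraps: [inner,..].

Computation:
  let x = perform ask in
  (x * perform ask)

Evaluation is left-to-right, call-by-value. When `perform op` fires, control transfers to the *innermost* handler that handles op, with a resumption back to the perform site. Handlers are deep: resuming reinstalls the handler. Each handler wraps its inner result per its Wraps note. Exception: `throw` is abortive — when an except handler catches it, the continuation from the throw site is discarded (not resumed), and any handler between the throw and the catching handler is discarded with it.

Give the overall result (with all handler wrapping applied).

Answer: [4]

Step-by-step:
ask @ H0 ⇒ 2
ask @ H0 ⇒ 2
H0 returns 4
H1 returns 4
H2 returns [4]
= [4]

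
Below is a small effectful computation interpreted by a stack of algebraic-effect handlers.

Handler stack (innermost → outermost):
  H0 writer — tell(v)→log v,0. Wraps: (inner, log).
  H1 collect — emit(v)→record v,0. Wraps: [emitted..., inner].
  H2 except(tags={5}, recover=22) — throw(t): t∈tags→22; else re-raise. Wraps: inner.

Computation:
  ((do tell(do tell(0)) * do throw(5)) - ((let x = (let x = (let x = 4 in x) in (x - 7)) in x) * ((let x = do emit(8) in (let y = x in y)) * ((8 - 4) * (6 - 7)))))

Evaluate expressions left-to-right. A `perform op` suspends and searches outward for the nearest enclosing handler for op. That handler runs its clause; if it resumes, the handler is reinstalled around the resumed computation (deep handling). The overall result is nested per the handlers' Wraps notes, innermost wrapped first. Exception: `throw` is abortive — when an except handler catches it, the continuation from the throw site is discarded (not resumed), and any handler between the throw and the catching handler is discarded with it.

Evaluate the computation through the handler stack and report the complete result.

Evaluation trace:
tell(0) @ H0 ⇒ log+=0
tell(0) @ H0 ⇒ log+=0
throw(5) @ H2 caught ⇒ 22
= 22

Answer: 22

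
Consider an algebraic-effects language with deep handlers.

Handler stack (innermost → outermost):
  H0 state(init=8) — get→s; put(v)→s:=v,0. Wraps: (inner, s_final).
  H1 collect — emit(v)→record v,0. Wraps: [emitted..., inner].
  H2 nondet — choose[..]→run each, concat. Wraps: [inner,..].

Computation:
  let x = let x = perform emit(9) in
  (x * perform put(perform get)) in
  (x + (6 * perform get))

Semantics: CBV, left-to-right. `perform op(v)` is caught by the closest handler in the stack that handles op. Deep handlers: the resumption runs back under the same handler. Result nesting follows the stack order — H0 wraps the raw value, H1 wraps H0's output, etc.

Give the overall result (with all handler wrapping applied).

Answer: [[9, (48, 8)]]

Step-by-step:
emit(9) @ H1 ⇒ out+=9
get @ H0 ⇒ 8
put(8) @ H0 ⇒ s:=8
get @ H0 ⇒ 8
H0 returns (48, 8)
H1 returns [9, (48, 8)]
H2 returns [[9, (48, 8)]]
= [[9, (48, 8)]]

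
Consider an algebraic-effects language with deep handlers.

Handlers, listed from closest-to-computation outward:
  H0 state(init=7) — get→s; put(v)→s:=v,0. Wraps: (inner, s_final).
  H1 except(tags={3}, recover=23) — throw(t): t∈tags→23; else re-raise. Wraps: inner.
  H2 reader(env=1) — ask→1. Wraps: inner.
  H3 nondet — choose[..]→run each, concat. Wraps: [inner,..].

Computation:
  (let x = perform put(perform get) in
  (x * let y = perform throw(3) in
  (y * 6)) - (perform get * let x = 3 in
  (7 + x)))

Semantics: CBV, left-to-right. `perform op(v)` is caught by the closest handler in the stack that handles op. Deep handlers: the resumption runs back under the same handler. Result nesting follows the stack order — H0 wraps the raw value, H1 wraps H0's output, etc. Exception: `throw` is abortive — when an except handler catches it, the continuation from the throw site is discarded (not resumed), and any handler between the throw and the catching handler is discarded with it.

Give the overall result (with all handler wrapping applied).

Answer: [23]

Working:
get @ H0 ⇒ 7
put(7) @ H0 ⇒ s:=7
throw(3) @ H1 caught ⇒ 23
H2 returns 23
H3 returns [23]
= [23]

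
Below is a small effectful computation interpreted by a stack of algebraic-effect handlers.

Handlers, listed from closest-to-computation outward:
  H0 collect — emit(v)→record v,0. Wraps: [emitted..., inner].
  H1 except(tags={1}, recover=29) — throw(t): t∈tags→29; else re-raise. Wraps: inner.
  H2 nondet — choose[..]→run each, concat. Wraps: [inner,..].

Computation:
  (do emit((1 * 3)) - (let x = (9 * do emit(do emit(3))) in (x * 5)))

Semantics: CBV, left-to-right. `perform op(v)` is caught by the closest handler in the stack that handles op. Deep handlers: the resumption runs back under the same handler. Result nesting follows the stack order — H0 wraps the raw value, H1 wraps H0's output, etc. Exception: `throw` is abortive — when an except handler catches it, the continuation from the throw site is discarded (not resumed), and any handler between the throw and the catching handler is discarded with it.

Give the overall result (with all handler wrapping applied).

Working:
emit(3) @ H0 ⇒ out+=3
emit(3) @ H0 ⇒ out+=3
emit(0) @ H0 ⇒ out+=0
H0 returns [3, 3, 0, 0]
H1 returns [3, 3, 0, 0]
H2 returns [[3, 3, 0, 0]]
= [[3, 3, 0, 0]]

Answer: [[3, 3, 0, 0]]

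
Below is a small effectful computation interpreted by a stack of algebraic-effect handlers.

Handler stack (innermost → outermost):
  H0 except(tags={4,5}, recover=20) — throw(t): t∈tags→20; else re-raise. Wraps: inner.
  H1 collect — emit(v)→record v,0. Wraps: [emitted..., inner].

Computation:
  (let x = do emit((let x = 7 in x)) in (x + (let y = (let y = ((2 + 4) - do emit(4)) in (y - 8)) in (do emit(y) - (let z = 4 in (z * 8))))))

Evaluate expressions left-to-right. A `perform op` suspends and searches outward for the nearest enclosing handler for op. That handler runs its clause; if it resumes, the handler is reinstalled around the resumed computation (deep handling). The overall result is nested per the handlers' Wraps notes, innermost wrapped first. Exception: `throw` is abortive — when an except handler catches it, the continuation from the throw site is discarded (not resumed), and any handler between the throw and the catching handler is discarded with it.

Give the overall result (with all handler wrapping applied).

Answer: [7, 4, -2, -32]

Evaluation trace:
emit(7) @ H1 ⇒ out+=7
emit(4) @ H1 ⇒ out+=4
emit(-2) @ H1 ⇒ out+=-2
H0 returns -32
H1 returns [7, 4, -2, -32]
= [7, 4, -2, -32]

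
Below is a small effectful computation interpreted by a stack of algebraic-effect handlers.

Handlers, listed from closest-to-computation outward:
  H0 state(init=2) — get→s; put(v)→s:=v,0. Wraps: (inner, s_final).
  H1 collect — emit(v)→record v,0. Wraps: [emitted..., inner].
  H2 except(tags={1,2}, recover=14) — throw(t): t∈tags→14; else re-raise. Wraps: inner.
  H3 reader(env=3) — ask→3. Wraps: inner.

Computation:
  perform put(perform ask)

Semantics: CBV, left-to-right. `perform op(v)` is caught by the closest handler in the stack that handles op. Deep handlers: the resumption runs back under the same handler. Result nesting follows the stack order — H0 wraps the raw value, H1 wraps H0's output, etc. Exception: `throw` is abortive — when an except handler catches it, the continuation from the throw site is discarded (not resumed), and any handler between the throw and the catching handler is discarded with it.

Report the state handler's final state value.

Answer: 3

Working:
ask @ H3 ⇒ 3
put(3) @ H0 ⇒ s:=3
H0 returns (0, 3)
H1 returns [(0, 3)]
H2 returns [(0, 3)]
H3 returns [(0, 3)]
= [(0, 3)]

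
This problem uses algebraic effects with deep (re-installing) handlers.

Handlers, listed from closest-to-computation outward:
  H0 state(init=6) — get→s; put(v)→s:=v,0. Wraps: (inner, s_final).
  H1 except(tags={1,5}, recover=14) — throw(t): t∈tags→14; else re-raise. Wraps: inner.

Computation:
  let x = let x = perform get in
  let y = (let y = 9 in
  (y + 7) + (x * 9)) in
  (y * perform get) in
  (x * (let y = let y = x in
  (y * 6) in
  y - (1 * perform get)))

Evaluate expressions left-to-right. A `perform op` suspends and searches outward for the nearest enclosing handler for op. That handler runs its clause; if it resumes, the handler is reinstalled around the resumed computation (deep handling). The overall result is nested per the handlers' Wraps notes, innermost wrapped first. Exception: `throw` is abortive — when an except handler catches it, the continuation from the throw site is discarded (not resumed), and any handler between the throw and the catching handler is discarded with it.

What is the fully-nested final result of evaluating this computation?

Answer: (1055880, 6)

Evaluation trace:
get @ H0 ⇒ 6
get @ H0 ⇒ 6
get @ H0 ⇒ 6
H0 returns (1055880, 6)
H1 returns (1055880, 6)
= (1055880, 6)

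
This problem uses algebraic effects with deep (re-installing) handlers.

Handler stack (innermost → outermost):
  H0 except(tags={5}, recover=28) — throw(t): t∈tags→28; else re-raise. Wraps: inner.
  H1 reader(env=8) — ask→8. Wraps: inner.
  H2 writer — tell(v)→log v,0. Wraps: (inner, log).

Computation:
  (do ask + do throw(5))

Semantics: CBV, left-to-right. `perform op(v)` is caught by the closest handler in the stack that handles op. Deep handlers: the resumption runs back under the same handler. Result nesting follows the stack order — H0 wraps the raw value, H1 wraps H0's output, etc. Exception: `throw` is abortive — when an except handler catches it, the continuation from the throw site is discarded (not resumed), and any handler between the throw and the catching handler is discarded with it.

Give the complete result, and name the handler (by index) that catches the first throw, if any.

Step-by-step:
ask @ H1 ⇒ 8
throw(5) @ H0 caught ⇒ 28
H1 returns 28
H2 returns (28, ())
= (28, ())

Answer: (28, ()) ; first throw caught by: H0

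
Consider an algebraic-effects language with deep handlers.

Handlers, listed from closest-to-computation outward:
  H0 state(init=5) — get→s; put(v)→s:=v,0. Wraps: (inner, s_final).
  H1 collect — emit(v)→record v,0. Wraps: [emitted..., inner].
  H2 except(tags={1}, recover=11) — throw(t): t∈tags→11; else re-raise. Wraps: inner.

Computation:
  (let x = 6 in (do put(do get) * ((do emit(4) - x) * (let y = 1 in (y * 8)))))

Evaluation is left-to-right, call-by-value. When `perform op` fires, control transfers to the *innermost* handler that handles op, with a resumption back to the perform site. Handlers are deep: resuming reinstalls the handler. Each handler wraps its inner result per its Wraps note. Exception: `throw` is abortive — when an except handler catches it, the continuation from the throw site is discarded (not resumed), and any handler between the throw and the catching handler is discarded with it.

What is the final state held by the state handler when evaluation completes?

Working:
get @ H0 ⇒ 5
put(5) @ H0 ⇒ s:=5
emit(4) @ H1 ⇒ out+=4
H0 returns (0, 5)
H1 returns [4, (0, 5)]
H2 returns [4, (0, 5)]
= [4, (0, 5)]

Answer: 5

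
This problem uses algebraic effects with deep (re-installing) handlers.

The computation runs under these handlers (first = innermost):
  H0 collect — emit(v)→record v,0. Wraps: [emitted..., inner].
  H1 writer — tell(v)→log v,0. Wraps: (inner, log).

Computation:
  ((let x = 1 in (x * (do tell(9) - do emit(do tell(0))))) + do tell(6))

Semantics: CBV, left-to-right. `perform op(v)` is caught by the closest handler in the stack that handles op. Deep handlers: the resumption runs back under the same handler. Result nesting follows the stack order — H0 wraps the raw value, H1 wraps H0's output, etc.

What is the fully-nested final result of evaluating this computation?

Step-by-step:
tell(9) @ H1 ⇒ log+=9
tell(0) @ H1 ⇒ log+=0
emit(0) @ H0 ⇒ out+=0
tell(6) @ H1 ⇒ log+=6
H0 returns [0, 0]
H1 returns ([0, 0], (9, 0, 6))
= ([0, 0], (9, 0, 6))

Answer: ([0, 0], (9, 0, 6))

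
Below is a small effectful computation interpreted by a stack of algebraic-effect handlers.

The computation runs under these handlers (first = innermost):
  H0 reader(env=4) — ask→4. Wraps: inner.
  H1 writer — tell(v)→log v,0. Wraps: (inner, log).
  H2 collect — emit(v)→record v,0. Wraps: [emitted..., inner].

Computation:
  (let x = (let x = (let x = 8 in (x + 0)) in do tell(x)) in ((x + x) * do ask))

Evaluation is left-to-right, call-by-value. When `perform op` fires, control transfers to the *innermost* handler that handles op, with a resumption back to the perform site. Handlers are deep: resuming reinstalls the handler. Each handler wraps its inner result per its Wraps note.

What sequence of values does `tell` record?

Answer: (8)

Working:
tell(8) @ H1 ⇒ log+=8
ask @ H0 ⇒ 4
H0 returns 0
H1 returns (0, (8))
H2 returns [(0, (8))]
= [(0, (8))]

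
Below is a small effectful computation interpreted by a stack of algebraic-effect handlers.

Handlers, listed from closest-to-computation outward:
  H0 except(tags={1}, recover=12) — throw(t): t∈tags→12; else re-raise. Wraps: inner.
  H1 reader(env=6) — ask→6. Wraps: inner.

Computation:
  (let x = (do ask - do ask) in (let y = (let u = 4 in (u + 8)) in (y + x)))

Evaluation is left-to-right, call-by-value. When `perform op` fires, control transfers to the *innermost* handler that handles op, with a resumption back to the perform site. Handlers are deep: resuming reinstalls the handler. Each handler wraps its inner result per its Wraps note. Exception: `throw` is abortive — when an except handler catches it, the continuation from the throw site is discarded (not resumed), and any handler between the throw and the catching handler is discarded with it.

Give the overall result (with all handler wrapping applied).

Answer: 12

Working:
ask @ H1 ⇒ 6
ask @ H1 ⇒ 6
H0 returns 12
H1 returns 12
= 12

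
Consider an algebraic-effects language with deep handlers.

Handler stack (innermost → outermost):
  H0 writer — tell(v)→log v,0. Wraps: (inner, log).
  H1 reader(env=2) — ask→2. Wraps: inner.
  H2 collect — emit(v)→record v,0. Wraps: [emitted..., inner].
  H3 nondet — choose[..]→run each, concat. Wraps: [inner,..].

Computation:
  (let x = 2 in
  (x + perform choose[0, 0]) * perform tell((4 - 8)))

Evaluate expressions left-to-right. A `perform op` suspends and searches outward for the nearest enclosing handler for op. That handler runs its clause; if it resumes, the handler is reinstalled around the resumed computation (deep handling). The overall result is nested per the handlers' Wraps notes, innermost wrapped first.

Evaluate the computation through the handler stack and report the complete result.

Answer: [[(0, (-4))], [(0, (-4))]]

Step-by-step:
choose[0, 0] @ H3
  branch[0] choose=0:
    tell(-4) @ H0 ⇒ log+=-4
    H0 returns (0, (-4))
    H1 returns (0, (-4))
    H2 returns [(0, (-4))]
    H3 returns [[(0, (-4))]]
  branch[1] choose=0:
    tell(-4) @ H0 ⇒ log+=-4
    H0 returns (0, (-4))
    H1 returns (0, (-4))
    H2 returns [(0, (-4))]
    H3 returns [[(0, (-4))]]
= [[(0, (-4))], [(0, (-4))]]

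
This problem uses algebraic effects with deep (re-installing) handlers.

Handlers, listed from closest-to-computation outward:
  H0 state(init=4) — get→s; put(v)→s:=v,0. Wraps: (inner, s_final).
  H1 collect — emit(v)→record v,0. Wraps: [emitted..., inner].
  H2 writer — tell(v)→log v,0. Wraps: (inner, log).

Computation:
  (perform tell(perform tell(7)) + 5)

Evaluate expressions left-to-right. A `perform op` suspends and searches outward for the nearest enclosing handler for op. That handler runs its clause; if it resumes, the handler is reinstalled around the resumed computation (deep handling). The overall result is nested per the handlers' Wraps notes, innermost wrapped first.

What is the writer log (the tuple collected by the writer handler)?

Answer: (7, 0)

Working:
tell(7) @ H2 ⇒ log+=7
tell(0) @ H2 ⇒ log+=0
H0 returns (5, 4)
H1 returns [(5, 4)]
H2 returns ([(5, 4)], (7, 0))
= ([(5, 4)], (7, 0))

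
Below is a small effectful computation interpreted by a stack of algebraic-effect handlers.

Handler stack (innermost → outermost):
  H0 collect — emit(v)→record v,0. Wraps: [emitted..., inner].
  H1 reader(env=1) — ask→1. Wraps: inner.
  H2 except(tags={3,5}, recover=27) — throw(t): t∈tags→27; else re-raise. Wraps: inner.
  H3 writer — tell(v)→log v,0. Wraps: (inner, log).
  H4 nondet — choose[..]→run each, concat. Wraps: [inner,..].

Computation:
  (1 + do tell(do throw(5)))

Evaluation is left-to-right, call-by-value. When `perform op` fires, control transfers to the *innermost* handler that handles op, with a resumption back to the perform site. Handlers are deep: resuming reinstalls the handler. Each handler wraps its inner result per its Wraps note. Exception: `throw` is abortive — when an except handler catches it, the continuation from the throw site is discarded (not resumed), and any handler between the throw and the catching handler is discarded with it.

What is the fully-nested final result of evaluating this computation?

Working:
throw(5) @ H2 caught ⇒ 27
H3 returns (27, ())
H4 returns [(27, ())]
= [(27, ())]

Answer: [(27, ())]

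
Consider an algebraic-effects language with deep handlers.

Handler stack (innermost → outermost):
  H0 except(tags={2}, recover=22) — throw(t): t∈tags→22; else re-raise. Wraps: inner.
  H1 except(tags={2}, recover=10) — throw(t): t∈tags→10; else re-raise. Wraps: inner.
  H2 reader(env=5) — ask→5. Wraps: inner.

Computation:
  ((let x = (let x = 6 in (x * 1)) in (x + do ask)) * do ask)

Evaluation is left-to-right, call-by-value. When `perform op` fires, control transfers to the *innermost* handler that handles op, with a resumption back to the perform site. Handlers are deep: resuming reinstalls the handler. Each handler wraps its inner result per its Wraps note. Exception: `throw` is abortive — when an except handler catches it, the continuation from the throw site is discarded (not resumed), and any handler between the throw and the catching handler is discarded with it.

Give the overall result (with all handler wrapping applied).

Answer: 55

Step-by-step:
ask @ H2 ⇒ 5
ask @ H2 ⇒ 5
H0 returns 55
H1 returns 55
H2 returns 55
= 55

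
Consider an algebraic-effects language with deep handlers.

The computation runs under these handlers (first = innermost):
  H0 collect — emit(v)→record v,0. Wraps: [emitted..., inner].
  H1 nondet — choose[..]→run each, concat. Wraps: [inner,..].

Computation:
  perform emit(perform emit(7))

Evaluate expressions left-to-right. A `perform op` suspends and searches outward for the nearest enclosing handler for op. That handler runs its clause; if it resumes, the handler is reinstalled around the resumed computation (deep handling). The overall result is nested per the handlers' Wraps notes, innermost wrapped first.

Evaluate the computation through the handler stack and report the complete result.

Working:
emit(7) @ H0 ⇒ out+=7
emit(0) @ H0 ⇒ out+=0
H0 returns [7, 0, 0]
H1 returns [[7, 0, 0]]
= [[7, 0, 0]]

Answer: [[7, 0, 0]]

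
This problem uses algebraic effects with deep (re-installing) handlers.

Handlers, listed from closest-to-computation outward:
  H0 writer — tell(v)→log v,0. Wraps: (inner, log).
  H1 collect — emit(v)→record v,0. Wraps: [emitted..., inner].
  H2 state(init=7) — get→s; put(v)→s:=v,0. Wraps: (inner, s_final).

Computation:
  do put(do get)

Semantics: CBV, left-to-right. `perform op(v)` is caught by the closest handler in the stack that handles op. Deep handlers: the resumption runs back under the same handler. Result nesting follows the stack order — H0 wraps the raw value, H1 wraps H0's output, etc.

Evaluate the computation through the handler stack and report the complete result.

Step-by-step:
get @ H2 ⇒ 7
put(7) @ H2 ⇒ s:=7
H0 returns (0, ())
H1 returns [(0, ())]
H2 returns ([(0, ())], 7)
= ([(0, ())], 7)

Answer: ([(0, ())], 7)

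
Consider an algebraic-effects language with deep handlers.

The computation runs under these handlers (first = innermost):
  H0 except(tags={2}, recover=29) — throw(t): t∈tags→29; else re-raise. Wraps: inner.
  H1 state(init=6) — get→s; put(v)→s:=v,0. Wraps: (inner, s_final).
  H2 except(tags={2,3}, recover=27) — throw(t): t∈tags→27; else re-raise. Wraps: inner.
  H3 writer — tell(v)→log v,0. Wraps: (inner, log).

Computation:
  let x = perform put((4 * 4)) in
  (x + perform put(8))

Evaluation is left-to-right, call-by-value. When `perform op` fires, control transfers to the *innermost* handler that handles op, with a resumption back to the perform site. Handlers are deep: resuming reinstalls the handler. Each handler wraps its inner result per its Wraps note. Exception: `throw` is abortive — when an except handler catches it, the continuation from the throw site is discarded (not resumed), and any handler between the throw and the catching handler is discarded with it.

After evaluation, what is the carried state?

Answer: 8

Evaluation trace:
put(16) @ H1 ⇒ s:=16
put(8) @ H1 ⇒ s:=8
H0 returns 0
H1 returns (0, 8)
H2 returns (0, 8)
H3 returns ((0, 8), ())
= ((0, 8), ())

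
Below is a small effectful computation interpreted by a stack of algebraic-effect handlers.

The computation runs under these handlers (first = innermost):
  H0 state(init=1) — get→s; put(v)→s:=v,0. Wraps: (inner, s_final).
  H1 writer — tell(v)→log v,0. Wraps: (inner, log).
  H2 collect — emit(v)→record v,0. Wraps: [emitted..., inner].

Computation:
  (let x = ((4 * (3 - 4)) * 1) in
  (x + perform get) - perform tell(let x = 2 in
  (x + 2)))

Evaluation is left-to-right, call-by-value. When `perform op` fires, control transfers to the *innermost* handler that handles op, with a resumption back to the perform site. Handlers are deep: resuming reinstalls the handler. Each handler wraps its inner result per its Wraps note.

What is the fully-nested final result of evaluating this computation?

Answer: [((-3, 1), (4))]

Step-by-step:
get @ H0 ⇒ 1
tell(4) @ H1 ⇒ log+=4
H0 returns (-3, 1)
H1 returns ((-3, 1), (4))
H2 returns [((-3, 1), (4))]
= [((-3, 1), (4))]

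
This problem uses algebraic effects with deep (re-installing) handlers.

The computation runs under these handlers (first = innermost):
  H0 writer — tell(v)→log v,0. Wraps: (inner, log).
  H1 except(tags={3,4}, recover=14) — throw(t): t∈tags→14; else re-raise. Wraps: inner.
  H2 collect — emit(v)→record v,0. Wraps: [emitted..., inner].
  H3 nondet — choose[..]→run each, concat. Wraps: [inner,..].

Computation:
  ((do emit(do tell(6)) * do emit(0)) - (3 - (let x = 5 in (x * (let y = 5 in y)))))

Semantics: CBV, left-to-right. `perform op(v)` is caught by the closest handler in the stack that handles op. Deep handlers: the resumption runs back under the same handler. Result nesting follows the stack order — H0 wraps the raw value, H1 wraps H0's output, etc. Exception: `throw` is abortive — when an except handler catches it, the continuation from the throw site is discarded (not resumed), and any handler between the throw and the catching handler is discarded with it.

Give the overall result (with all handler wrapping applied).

Answer: [[0, 0, (22, (6))]]

Evaluation trace:
tell(6) @ H0 ⇒ log+=6
emit(0) @ H2 ⇒ out+=0
emit(0) @ H2 ⇒ out+=0
H0 returns (22, (6))
H1 returns (22, (6))
H2 returns [0, 0, (22, (6))]
H3 returns [[0, 0, (22, (6))]]
= [[0, 0, (22, (6))]]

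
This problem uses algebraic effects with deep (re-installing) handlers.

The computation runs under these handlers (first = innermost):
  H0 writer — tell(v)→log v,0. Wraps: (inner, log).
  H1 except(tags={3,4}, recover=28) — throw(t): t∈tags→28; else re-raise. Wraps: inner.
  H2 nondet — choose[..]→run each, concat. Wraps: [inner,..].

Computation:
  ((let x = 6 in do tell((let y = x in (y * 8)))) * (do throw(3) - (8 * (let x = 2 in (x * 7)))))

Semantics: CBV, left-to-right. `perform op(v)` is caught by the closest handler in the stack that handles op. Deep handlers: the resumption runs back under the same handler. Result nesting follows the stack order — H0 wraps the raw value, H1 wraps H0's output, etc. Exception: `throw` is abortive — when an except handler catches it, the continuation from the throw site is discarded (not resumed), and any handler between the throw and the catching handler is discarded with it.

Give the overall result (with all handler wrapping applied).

Answer: [28]

Evaluation trace:
tell(48) @ H0 ⇒ log+=48
throw(3) @ H1 caught ⇒ 28
H2 returns [28]
= [28]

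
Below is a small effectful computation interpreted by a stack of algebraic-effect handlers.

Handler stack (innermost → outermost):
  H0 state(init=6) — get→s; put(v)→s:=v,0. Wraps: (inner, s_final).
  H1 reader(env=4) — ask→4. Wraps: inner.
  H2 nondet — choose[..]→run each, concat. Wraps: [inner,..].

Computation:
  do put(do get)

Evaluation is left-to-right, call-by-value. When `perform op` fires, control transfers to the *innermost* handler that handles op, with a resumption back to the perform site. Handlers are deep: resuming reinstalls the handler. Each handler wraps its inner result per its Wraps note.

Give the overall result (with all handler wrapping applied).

Answer: [(0, 6)]

Working:
get @ H0 ⇒ 6
put(6) @ H0 ⇒ s:=6
H0 returns (0, 6)
H1 returns (0, 6)
H2 returns [(0, 6)]
= [(0, 6)]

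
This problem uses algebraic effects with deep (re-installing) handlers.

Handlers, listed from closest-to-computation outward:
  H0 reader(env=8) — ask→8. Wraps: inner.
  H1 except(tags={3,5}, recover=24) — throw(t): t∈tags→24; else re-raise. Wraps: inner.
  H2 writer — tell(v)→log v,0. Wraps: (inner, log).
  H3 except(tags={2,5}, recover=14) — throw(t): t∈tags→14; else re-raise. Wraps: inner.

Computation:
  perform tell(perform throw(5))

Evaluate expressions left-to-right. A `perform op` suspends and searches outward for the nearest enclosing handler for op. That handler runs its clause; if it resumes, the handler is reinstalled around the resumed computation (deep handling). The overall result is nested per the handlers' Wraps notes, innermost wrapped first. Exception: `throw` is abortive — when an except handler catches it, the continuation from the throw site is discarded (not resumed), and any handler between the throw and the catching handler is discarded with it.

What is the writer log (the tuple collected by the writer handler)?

Working:
throw(5) @ H1 caught ⇒ 24
H2 returns (24, ())
H3 returns (24, ())
= (24, ())

Answer: ()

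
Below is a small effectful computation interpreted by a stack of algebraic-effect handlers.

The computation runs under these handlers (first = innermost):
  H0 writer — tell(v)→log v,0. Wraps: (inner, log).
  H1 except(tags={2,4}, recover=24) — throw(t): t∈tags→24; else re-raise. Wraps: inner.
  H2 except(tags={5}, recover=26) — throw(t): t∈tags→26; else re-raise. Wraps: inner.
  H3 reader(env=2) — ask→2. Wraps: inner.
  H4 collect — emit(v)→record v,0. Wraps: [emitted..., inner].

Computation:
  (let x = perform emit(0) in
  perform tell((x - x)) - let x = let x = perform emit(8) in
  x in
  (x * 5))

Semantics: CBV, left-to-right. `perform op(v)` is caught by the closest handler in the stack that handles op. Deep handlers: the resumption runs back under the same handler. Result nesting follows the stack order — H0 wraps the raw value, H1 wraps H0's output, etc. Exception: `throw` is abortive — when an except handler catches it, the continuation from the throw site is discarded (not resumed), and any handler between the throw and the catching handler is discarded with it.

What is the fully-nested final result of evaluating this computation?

Answer: [0, 8, (0, (0))]

Step-by-step:
emit(0) @ H4 ⇒ out+=0
tell(0) @ H0 ⇒ log+=0
emit(8) @ H4 ⇒ out+=8
H0 returns (0, (0))
H1 returns (0, (0))
H2 returns (0, (0))
H3 returns (0, (0))
H4 returns [0, 8, (0, (0))]
= [0, 8, (0, (0))]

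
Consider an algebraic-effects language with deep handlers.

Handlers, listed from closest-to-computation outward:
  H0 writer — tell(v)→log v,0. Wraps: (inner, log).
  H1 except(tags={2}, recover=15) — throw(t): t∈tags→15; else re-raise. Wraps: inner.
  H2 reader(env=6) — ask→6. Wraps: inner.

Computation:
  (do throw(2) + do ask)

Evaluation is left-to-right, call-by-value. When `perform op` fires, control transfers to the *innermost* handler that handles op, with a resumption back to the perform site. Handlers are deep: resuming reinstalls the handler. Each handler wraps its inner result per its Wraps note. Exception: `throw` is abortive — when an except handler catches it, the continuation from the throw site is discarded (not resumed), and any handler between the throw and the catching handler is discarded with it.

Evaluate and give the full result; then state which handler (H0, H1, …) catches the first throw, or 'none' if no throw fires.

Answer: 15 ; first throw caught by: H1

Working:
throw(2) @ H1 caught ⇒ 15
H2 returns 15
= 15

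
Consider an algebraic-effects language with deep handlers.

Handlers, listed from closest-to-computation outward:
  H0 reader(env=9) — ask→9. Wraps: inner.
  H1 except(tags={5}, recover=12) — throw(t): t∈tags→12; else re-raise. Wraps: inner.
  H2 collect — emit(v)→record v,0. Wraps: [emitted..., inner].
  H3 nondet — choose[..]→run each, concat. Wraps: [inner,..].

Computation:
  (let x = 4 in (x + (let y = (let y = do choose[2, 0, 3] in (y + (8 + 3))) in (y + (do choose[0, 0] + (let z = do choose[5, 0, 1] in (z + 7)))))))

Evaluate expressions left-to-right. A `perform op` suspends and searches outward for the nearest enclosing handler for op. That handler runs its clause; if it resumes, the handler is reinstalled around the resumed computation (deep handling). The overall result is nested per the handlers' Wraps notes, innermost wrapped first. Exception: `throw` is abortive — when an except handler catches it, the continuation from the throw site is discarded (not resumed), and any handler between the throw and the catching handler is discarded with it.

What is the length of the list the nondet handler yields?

Step-by-step:
choose[2, 0, 3] @ H3
  branch[0] choose=2:
    choose[0, 0] @ H3
      branch[0] choose=0:
        choose[5, 0, 1] @ H3
          branch[0] choose=5:
            H0 returns 29
            H1 returns 29
            H2 returns [29]
            H3 returns [[29]]
          branch[1] choose=0:
            H0 returns 24
            H1 returns 24
            H2 returns [24]
            H3 returns [[24]]
          branch[2] choose=1:
            H0 returns 25
            H1 returns 25
            H2 returns [25]
            H3 returns [[25]]
      branch[1] choose=0:
        choose[5, 0, 1] @ H3
          branch[0] choose=5:
            H0 returns 29
            H1 returns 29
            H2 returns [29]
            H3 returns [[29]]
          branch[1] choose=0:
            H0 returns 24
            H1 returns 24
            H2 returns [24]
            H3 returns [[24]]
          branch[2] choose=1:
            H0 returns 25
            H1 returns 25
            H2 returns [25]
            H3 returns [[25]]
  branch[1] choose=0:
    choose[0, 0] @ H3
      branch[0] choose=0:
        choose[5, 0, 1] @ H3
          branch[0] choose=5:
            H0 returns 27
            H1 returns 27
            H2 returns [27]
            H3 returns [[27]]
          branch[1] choose=0:
            H0 returns 22
            H1 returns 22
            H2 returns [22]
            H3 returns [[22]]
          branch[2] choose=1:
            H0 returns 23
            H1 returns 23
            H2 returns [23]
            H3 returns [[23]]
      branch[1] choose=0:
        choose[5, 0, 1] @ H3
          branch[0] choose=5:
            H0 returns 27
            H1 returns 27
            H2 returns [27]
            H3 returns [[27]]
          branch[1] choose=0:
            H0 returns 22
            H1 returns 22
            H2 returns [22]
            H3 returns [[22]]
          branch[2] choose=1:
            H0 returns 23
            H1 returns 23
            H2 returns [23]
            H3 returns [[23]]
  branch[2] choose=3:
    choose[0, 0] @ H3
      branch[0] choose=0:
        choose[5, 0, 1] @ H3
          branch[0] choose=5:
            H0 returns 30
            H1 returns 30
            H2 returns [30]
            H3 returns [[30]]
          branch[1] choose=0:
            H0 returns 25
            H1 returns 25
            H2 returns [25]
            H3 returns [[25]]
          branch[2] choose=1:
            H0 returns 26
            H1 returns 26
            H2 returns [26]
            H3 returns [[26]]
      branch[1] choose=0:
        choose[5, 0, 1] @ H3
          branch[0] choose=5:
            H0 returns 30
            H1 returns 30
            H2 returns [30]
            H3 returns [[30]]
          branch[1] choose=0:
            H0 returns 25
            H1 returns 25
            H2 returns [25]
            H3 returns [[25]]
          branch[2] choose=1:
            H0 returns 26
            H1 returns 26
            H2 returns [26]
            H3 returns [[26]]
= [[29], [24], [25], [29], [24], [25], [27], [22], [23], [27], [22], [23], [30], [25], [26], [30], [25], [26]]

Answer: 18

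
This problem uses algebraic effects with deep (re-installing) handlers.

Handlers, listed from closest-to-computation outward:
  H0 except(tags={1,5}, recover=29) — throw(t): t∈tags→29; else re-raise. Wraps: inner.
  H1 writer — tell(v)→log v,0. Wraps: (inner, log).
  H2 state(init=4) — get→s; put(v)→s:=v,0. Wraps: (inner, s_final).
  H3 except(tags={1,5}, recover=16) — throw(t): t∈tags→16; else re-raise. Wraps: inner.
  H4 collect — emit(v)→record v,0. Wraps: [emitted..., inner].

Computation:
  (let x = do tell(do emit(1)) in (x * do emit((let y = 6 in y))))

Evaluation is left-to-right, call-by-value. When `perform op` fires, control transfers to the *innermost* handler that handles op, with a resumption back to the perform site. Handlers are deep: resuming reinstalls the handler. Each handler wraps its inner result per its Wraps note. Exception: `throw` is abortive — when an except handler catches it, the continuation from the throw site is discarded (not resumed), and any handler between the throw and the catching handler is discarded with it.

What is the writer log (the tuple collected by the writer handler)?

Answer: (0)

Evaluation trace:
emit(1) @ H4 ⇒ out+=1
tell(0) @ H1 ⇒ log+=0
emit(6) @ H4 ⇒ out+=6
H0 returns 0
H1 returns (0, (0))
H2 returns ((0, (0)), 4)
H3 returns ((0, (0)), 4)
H4 returns [1, 6, ((0, (0)), 4)]
= [1, 6, ((0, (0)), 4)]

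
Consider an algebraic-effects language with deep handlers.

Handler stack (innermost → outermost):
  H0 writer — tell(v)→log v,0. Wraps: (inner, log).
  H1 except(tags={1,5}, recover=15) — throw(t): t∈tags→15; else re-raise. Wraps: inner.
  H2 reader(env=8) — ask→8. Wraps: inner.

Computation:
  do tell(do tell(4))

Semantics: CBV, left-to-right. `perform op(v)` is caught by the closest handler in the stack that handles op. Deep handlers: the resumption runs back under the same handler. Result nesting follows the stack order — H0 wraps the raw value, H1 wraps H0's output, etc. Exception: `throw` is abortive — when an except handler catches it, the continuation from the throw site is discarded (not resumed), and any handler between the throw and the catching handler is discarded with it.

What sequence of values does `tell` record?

Step-by-step:
tell(4) @ H0 ⇒ log+=4
tell(0) @ H0 ⇒ log+=0
H0 returns (0, (4, 0))
H1 returns (0, (4, 0))
H2 returns (0, (4, 0))
= (0, (4, 0))

Answer: (4, 0)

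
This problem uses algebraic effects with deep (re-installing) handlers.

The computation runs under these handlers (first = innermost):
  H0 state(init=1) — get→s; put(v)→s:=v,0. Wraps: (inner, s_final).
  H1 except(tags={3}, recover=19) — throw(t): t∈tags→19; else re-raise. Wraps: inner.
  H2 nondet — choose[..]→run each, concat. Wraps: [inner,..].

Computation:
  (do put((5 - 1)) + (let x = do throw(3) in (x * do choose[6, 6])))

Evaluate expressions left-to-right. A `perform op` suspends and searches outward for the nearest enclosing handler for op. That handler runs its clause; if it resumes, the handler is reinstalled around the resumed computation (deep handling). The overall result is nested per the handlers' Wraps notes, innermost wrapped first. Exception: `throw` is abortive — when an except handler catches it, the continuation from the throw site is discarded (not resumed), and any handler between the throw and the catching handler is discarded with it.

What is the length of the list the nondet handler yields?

Evaluation trace:
put(4) @ H0 ⇒ s:=4
throw(3) @ H1 caught ⇒ 19
H2 returns [19]
= [19]

Answer: 1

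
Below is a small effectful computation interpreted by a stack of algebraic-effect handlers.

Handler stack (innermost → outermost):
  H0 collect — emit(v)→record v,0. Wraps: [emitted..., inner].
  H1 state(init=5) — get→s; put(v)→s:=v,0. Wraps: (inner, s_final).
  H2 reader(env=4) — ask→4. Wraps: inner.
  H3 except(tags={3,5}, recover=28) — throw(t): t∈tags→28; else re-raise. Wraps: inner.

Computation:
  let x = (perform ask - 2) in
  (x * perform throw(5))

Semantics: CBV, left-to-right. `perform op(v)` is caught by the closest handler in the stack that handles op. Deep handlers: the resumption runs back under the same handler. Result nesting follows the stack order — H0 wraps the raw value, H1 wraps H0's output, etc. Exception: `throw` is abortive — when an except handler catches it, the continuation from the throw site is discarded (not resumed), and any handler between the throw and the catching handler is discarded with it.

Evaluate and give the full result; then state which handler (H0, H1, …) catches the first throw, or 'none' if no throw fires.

Evaluation trace:
ask @ H2 ⇒ 4
throw(5) @ H3 caught ⇒ 28
= 28

Answer: 28 ; first throw caught by: H3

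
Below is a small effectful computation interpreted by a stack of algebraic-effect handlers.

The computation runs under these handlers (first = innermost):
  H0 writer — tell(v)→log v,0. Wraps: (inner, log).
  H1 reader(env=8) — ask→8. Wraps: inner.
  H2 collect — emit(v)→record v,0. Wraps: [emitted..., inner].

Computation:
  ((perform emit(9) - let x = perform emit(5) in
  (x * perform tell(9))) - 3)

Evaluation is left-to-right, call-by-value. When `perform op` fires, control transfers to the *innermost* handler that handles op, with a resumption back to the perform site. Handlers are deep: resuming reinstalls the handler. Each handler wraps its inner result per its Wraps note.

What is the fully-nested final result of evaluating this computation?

Answer: [9, 5, (-3, (9))]

Working:
emit(9) @ H2 ⇒ out+=9
emit(5) @ H2 ⇒ out+=5
tell(9) @ H0 ⇒ log+=9
H0 returns (-3, (9))
H1 returns (-3, (9))
H2 returns [9, 5, (-3, (9))]
= [9, 5, (-3, (9))]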